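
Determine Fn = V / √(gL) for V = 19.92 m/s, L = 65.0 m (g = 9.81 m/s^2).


Formula: Fn = V / sqrt(g * L)
Step 1 — g * L = 9.81 * 65.0 = 637.65
Step 2 — sqrt(g * L) = sqrt(637.65) = 25.251733
Step 3 — Fn = 19.92 / 25.251733 ≈ 0.78886 (5 s.f.)

0.78886


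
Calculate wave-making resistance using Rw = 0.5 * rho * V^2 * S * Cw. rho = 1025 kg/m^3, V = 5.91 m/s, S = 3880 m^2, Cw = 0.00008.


Formula: Rw = 0.5 * rho * V^2 * S * Cw
Step 1 — V^2 = 5.91^2 = 34.9281
Step 2 — 0.5 * rho * V^2 = 0.5 * 1025 * 34.9281 = 17900.65125
Step 3 — Rw = 17900.65125 * 3880 * 0.00008 ≈ 5556.4 N (5 s.f.)

5556.4 N


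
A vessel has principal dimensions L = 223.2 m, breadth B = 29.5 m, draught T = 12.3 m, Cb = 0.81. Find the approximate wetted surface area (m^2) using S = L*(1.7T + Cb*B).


Formula: S = 1.7*L*T + V/T with V = Cb*L*B*T, i.e. S = L * (1.7*T + Cb*B)
Step 1 — 1.7*T = 1.7 * 12.3 = 20.91 m
Step 2 — Cb*B = 0.81 * 29.5 = 23.895 m
Step 3 — 1.7*T + Cb*B = 20.91 + 23.895 = 44.805 m
Step 4 — S = 223.2 * 44.805 ≈ 10000 m^2 (5 s.f.)

10000 m^2


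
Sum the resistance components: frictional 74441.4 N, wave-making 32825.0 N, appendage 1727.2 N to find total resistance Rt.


Formula: Rt = Rf + Rw + Ra
Substituting: Rt = 74441.4 + 32825.0 + 1727.2
Result: Rt = 108993.6 N

108993.6 N


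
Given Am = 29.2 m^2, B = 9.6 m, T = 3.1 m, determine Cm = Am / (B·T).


Formula: Cm = Am / (B * T)
Step 1 — B * T = 9.6 * 3.1 = 29.76 m^2
Step 2 — Cm = 29.2 / 29.76 ≈ 0.98118 (5 s.f.)

0.98118


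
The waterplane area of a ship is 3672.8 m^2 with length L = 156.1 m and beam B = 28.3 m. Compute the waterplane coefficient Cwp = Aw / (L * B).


Formula: Cwp = Aw / (L * B)
Step 1 — L * B = 156.1 * 28.3 = 4417.63 m^2
Step 2 — Cwp = 3672.8 / 4417.63 ≈ 0.83140 (5 s.f.)

0.83140


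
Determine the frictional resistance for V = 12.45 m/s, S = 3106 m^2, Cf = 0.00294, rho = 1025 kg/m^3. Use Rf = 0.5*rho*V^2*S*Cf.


Formula: Rf = 0.5 * rho * V^2 * S * Cf
Step 1 — V^2 = 12.45^2 = 155.0025
Step 2 — 0.5 * rho * V^2 = 0.5 * 1025 * 155.0025 = 79438.78125
Step 3 — Rf = 79438.78125 * 3106 * 0.00294 ≈ 725410 N (5 s.f.)

725410 N


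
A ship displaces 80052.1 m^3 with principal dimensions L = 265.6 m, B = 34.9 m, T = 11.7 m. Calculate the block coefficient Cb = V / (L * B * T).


Formula: Cb = V / (L * B * T)
Step 1 — L * B * T = 265.6 * 34.9 * 11.7 = 108452.448 m^3
Step 2 — Cb = 80052.1 / 108452.448 ≈ 0.73813 (5 s.f.)

0.73813


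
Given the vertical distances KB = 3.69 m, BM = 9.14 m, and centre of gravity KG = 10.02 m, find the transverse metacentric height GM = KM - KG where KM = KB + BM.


Formula: GM = KB + BM - KG
Step 1 — KM = KB + BM = 3.69 + 9.14 = 12.83 m
Step 2 — GM = KM - KG = 12.83 - 10.02 = 2.81 m

2.81 m


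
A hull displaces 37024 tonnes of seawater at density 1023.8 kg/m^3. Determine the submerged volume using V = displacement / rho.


Formula: V = mass / rho
Step 1 — convert tonnes to kg: 37024 t * 1000 = 37024000 kg
Step 2 — V = 37024000 / 1023.8 ≈ 36163 m^3 (5 s.f.)

36163 m^3


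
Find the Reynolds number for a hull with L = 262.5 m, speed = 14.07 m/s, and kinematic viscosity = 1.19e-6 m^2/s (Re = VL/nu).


Formula: Re = V * L / nu
Step 1 — V * L = 14.07 * 262.5 = 3693.375 m^2/s
Step 2 — Re = 3693.375 / 1.19e-6 = 3.10e+09

3.10e+09


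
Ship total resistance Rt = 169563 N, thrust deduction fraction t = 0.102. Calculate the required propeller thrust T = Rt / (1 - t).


Formula: T = Rt / (1 - t)
Step 1 — (1 - t) = 1 - 0.102 = 0.898
Step 2 — T = 169563 / 0.898 ≈ 188820 N (5 s.f.)

188820 N


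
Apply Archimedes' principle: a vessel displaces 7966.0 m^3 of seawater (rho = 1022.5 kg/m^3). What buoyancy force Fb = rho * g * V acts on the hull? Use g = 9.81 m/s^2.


Formula: Fb = rho * g * V
Substituting: Fb = 1022.5 * 9.81 * 7966.0
Intermediate: 1022.5 * 9.81 = 10030.725
Result: Fb = 10030.725 * 7966.0 ≈ 79905000 N (5 s.f.)

79905000 N


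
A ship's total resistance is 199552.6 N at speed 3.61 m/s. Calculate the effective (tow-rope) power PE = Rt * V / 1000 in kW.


Formula: PE = Rt * V / 1000 (kW)
Step 1 — PE (W) = 199552.6 * 3.61 = 720384.886 W
Step 2 — PE (kW) = 720384.886 / 1000 ≈ 720.38 kW (5 s.f.)

720.38 kW


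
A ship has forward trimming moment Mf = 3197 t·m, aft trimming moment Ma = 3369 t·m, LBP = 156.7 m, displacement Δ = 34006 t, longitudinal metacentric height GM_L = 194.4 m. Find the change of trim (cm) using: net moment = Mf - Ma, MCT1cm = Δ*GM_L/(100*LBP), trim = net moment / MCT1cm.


Formula: net trimming moment = Mf - Ma; MCT1cm = Δ*GM_L/(100*LBP); trim = net moment / MCT1cm
Step 1 — net trimming moment = 3197 - 3369 = -172 t·m
Step 2 — MCT1cm = 34006 * 194.4 / (100 * 156.7) = 421.8741 t·m/cm
Step 3 — trim = -172 / 421.8741 ≈ -0.40770 cm (5 s.f.)

-0.40770 cm


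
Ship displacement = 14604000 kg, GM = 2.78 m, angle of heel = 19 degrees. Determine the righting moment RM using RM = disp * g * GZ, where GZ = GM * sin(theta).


Formula: GZ = GM * sin(theta); RM = disp * g * GZ
Step 1 — GZ = 2.78 * sin(19°) = 2.78 * 0.325568 = 0.905079 m
Step 2 — RM = 14604000 * 9.81 * 0.905079 ≈ 129670000 N·m (5 s.f.)

129670000 N·m


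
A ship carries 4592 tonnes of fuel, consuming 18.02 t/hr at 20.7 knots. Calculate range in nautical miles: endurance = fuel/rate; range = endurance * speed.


Formula: endurance = fuel / rate; range = endurance * speed
Step 1 — endurance = 4592 / 18.02 = 254.828 hours
Step 2 — range = 254.828 * 20.7 ≈ 5274.9 nautical miles (5 s.f.)

5274.9 NM


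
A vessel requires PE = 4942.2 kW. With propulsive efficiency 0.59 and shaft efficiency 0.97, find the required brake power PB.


Formula: PB = PE / (eta_D * eta_S)
Step 1 — combined efficiency = eta_D * eta_S = 0.59 * 0.97 = 0.5723
Step 2 — PB = 4942.2 / 0.5723 ≈ 8635.7 kW (5 s.f.)

8635.7 kW


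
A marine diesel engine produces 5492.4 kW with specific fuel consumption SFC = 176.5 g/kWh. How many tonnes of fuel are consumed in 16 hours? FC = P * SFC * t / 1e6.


Formula: FC (tonnes) = P * SFC * t / 1,000,000
Step 1 — P * SFC * t = 5492.4 * 176.5 * 16 = 15510537.6 g
Step 2 — FC (tonnes) = 15510537.6 / 1,000,000 ≈ 15.511 tonnes (5 s.f.)

15.511 tonnes


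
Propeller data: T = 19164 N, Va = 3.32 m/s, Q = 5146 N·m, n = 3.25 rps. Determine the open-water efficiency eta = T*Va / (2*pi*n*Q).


Formula: eta = T * Va / (2 * pi * n * Q)
Step 1 — numerator = T * Va = 19164 * 3.32 = 63624.48
Step 2 — 2 * pi * n = 2 * pi * 3.25 = 20.420352
Step 3 — denominator = 20.420352 * 5146 = 105083.13
Step 4 — eta = 63624.48 / 105083.13 ≈ 0.60547 (5 s.f.)

0.60547


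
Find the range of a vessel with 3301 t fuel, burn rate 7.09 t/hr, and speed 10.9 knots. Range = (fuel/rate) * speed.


Formula: endurance = fuel / rate; range = endurance * speed
Step 1 — endurance = 3301 / 7.09 = 465.5853 hours
Step 2 — range = 465.5853 * 10.9 ≈ 5074.9 nautical miles (5 s.f.)

5074.9 NM


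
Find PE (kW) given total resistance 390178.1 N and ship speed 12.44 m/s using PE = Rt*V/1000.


Formula: PE = Rt * V / 1000 (kW)
Step 1 — PE (W) = 390178.1 * 12.44 = 4853815.564 W
Step 2 — PE (kW) = 4853815.564 / 1000 ≈ 4853.8 kW (5 s.f.)

4853.8 kW


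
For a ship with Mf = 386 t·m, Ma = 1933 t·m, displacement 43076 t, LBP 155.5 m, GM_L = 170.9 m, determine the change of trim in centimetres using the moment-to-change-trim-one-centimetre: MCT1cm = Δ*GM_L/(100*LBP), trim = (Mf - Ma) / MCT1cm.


Formula: net trimming moment = Mf - Ma; MCT1cm = Δ*GM_L/(100*LBP); trim = net moment / MCT1cm
Step 1 — net trimming moment = 386 - 1933 = -1547 t·m
Step 2 — MCT1cm = 43076 * 170.9 / (100 * 155.5) = 473.4205 t·m/cm
Step 3 — trim = -1547 / 473.4205 ≈ -3.2677 cm (5 s.f.)

-3.2677 cm


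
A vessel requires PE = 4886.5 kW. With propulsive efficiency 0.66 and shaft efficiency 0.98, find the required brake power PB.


Formula: PB = PE / (eta_D * eta_S)
Step 1 — combined efficiency = eta_D * eta_S = 0.66 * 0.98 = 0.6468
Step 2 — PB = 4886.5 / 0.6468 ≈ 7554.9 kW (5 s.f.)

7554.9 kW


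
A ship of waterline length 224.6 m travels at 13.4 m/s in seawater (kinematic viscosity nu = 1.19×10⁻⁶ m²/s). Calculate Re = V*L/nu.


Formula: Re = V * L / nu
Step 1 — V * L = 13.4 * 224.6 = 3009.64 m^2/s
Step 2 — Re = 3009.64 / 1.19e-6 = 2.53e+09

2.53e+09


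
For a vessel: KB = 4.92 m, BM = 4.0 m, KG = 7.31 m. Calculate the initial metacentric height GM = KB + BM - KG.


Formula: GM = KB + BM - KG
Step 1 — KM = KB + BM = 4.92 + 4.0 = 8.92 m
Step 2 — GM = KM - KG = 8.92 - 7.31 = 1.61 m

1.61 m


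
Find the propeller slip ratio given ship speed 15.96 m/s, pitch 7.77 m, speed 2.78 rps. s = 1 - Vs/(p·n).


Formula: s = 1 - Vs / (p * n)
Step 1 — p * n = 7.77 * 2.78 = 21.6006
Step 2 — Vs / (p*n) = 15.96 / 21.6006 = 0.738868 (6 d.p.)
Step 3 — s = 1 - 0.738868 = 0.261132

0.261132


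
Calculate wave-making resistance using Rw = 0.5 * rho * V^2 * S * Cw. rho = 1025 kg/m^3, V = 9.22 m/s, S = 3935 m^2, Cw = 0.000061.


Formula: Rw = 0.5 * rho * V^2 * S * Cw
Step 1 — V^2 = 9.22^2 = 85.0084
Step 2 — 0.5 * rho * V^2 = 0.5 * 1025 * 85.0084 = 43566.805
Step 3 — Rw = 43566.805 * 3935 * 0.000061 ≈ 10458 N (5 s.f.)

10458 N


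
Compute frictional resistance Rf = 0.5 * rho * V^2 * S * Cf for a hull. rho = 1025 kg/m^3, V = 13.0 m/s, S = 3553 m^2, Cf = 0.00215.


Formula: Rf = 0.5 * rho * V^2 * S * Cf
Step 1 — V^2 = 13.0^2 = 169.0
Step 2 — 0.5 * rho * V^2 = 0.5 * 1025 * 169.0 = 86612.5
Step 3 — Rf = 86612.5 * 3553 * 0.00215 ≈ 661630 N (5 s.f.)

661630 N


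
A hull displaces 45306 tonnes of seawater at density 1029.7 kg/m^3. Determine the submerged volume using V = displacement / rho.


Formula: V = mass / rho
Step 1 — convert tonnes to kg: 45306 t * 1000 = 45306000 kg
Step 2 — V = 45306000 / 1029.7 ≈ 43999 m^3 (5 s.f.)

43999 m^3


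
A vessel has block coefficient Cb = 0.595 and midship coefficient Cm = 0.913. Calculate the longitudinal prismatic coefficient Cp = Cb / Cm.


Formula: Cp = Cb / Cm
Substituting: Cp = 0.595 / 0.913
Result: Cp ≈ 0.65170 (5 s.f.)

0.65170


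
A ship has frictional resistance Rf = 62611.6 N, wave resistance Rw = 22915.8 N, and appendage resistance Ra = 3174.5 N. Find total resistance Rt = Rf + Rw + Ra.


Formula: Rt = Rf + Rw + Ra
Substituting: Rt = 62611.6 + 22915.8 + 3174.5
Result: Rt = 88701.9 N

88701.9 N


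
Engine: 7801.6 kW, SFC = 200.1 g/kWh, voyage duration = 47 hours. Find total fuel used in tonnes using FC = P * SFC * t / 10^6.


Formula: FC (tonnes) = P * SFC * t / 1,000,000
Step 1 — P * SFC * t = 7801.6 * 200.1 * 47 = 73371707.52 g
Step 2 — FC (tonnes) = 73371707.52 / 1,000,000 ≈ 73.372 tonnes (5 s.f.)

73.372 tonnes


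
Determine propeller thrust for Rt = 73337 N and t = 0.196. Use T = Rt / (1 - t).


Formula: T = Rt / (1 - t)
Step 1 — (1 - t) = 1 - 0.196 = 0.804
Step 2 — T = 73337 / 0.804 ≈ 91215 N (5 s.f.)

91215 N


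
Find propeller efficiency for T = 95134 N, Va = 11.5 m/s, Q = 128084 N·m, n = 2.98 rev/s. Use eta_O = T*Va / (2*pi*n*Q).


Formula: eta = T * Va / (2 * pi * n * Q)
Step 1 — numerator = T * Va = 95134 * 11.5 = 1094041.0
Step 2 — 2 * pi * n = 2 * pi * 2.98 = 18.723892
Step 3 — denominator = 18.723892 * 128084 = 2398230.98
Step 4 — eta = 1094041.0 / 2398230.98 ≈ 0.45619 (5 s.f.)

0.45619


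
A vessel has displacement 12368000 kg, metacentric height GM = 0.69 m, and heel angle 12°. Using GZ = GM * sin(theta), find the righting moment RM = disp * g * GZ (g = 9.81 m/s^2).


Formula: GZ = GM * sin(theta); RM = disp * g * GZ
Step 1 — GZ = 0.69 * sin(12°) = 0.69 * 0.207912 = 0.143459 m
Step 2 — RM = 12368000 * 9.81 * 0.143459 ≈ 17406000 N·m (5 s.f.)

17406000 N·m


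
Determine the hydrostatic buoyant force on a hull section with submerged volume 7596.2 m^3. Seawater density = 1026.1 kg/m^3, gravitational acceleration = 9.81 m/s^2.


Formula: Fb = rho * g * V
Substituting: Fb = 1026.1 * 9.81 * 7596.2
Intermediate: 1026.1 * 9.81 = 10066.041
Result: Fb = 10066.041 * 7596.2 ≈ 76464000 N (5 s.f.)

76464000 N


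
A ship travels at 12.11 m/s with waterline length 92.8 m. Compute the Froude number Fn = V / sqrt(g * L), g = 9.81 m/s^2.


Formula: Fn = V / sqrt(g * L)
Step 1 — g * L = 9.81 * 92.8 = 910.368
Step 2 — sqrt(g * L) = sqrt(910.368) = 30.172305
Step 3 — Fn = 12.11 / 30.172305 ≈ 0.40136 (5 s.f.)

0.40136


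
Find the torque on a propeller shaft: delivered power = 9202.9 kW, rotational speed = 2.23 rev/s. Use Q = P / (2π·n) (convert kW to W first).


Formula: Q = P_W / (2 * pi * n)
Step 1 — P_W = 9202.9 kW * 1000 = 9202900.0 W
Step 2 — 2 * pi * n = 2 * pi * 2.23 = 14.011503
Step 3 — Q = 9202900.0 / 14.011503 ≈ 656810 N·m (5 s.f.)

656810 N·m


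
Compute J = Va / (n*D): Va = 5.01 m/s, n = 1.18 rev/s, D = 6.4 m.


Formula: J = Va / (n * D)
Step 1 — n * D = 1.18 * 6.4 = 7.552
Step 2 — J = 5.01 / 7.552 ≈ 0.66340 (5 s.f.)

0.66340


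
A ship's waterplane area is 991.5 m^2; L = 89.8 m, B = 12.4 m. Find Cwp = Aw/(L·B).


Formula: Cwp = Aw / (L * B)
Step 1 — L * B = 89.8 * 12.4 = 1113.52 m^2
Step 2 — Cwp = 991.5 / 1113.52 ≈ 0.89042 (5 s.f.)

0.89042


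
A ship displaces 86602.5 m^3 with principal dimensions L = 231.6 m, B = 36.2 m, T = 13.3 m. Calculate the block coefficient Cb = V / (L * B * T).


Formula: Cb = V / (L * B * T)
Step 1 — L * B * T = 231.6 * 36.2 * 13.3 = 111506.136 m^3
Step 2 — Cb = 86602.5 / 111506.136 ≈ 0.77666 (5 s.f.)

0.77666


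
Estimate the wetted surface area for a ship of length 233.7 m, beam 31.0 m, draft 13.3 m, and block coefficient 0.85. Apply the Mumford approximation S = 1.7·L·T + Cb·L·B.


Formula: S = 1.7*L*T + V/T with V = Cb*L*B*T, i.e. S = L * (1.7*T + Cb*B)
Step 1 — 1.7*T = 1.7 * 13.3 = 22.61 m
Step 2 — Cb*B = 0.85 * 31.0 = 26.35 m
Step 3 — 1.7*T + Cb*B = 22.61 + 26.35 = 48.96 m
Step 4 — S = 233.7 * 48.96 ≈ 11442 m^2 (5 s.f.)

11442 m^2


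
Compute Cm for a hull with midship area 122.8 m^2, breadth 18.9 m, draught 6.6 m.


Formula: Cm = Am / (B * T)
Step 1 — B * T = 18.9 * 6.6 = 124.74 m^2
Step 2 — Cm = 122.8 / 124.74 ≈ 0.98445 (5 s.f.)

0.98445


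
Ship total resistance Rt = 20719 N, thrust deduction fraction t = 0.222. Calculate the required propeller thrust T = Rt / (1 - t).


Formula: T = Rt / (1 - t)
Step 1 — (1 - t) = 1 - 0.222 = 0.778
Step 2 — T = 20719 / 0.778 ≈ 26631 N (5 s.f.)

26631 N


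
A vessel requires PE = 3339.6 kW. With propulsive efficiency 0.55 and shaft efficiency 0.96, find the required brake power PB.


Formula: PB = PE / (eta_D * eta_S)
Step 1 — combined efficiency = eta_D * eta_S = 0.55 * 0.96 = 0.528
Step 2 — PB = 3339.6 / 0.528 ≈ 6325.0 kW (5 s.f.)

6325.0 kW


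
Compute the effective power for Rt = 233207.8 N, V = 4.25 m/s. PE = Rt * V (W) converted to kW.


Formula: PE = Rt * V / 1000 (kW)
Step 1 — PE (W) = 233207.8 * 4.25 = 991133.15 W
Step 2 — PE (kW) = 991133.15 / 1000 ≈ 991.13 kW (5 s.f.)

991.13 kW


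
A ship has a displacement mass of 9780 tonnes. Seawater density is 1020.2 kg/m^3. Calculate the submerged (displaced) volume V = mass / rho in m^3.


Formula: V = mass / rho
Step 1 — convert tonnes to kg: 9780 t * 1000 = 9780000 kg
Step 2 — V = 9780000 / 1020.2 ≈ 9586.4 m^3 (5 s.f.)

9586.4 m^3


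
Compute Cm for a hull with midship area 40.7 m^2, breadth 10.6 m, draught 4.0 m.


Formula: Cm = Am / (B * T)
Step 1 — B * T = 10.6 * 4.0 = 42.4 m^2
Step 2 — Cm = 40.7 / 42.4 ≈ 0.95991 (5 s.f.)

0.95991


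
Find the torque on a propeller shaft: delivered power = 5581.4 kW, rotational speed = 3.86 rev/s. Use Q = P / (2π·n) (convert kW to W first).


Formula: Q = P_W / (2 * pi * n)
Step 1 — P_W = 5581.4 kW * 1000 = 5581400.0 W
Step 2 — 2 * pi * n = 2 * pi * 3.86 = 24.253095
Step 3 — Q = 5581400.0 / 24.253095 ≈ 230130 N·m (5 s.f.)

230130 N·m


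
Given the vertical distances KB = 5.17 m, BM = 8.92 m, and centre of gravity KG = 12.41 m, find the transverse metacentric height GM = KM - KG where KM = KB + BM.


Formula: GM = KB + BM - KG
Step 1 — KM = KB + BM = 5.17 + 8.92 = 14.09 m
Step 2 — GM = KM - KG = 14.09 - 12.41 = 1.68 m

1.68 m


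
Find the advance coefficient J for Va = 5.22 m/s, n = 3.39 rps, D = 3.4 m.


Formula: J = Va / (n * D)
Step 1 — n * D = 3.39 * 3.4 = 11.526
Step 2 — J = 5.22 / 11.526 ≈ 0.45289 (5 s.f.)

0.45289


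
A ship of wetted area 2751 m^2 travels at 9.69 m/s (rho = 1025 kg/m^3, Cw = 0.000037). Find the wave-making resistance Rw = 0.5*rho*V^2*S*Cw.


Formula: Rw = 0.5 * rho * V^2 * S * Cw
Step 1 — V^2 = 9.69^2 = 93.8961
Step 2 — 0.5 * rho * V^2 = 0.5 * 1025 * 93.8961 = 48121.75125
Step 3 — Rw = 48121.75125 * 2751 * 0.000037 ≈ 4898.2 N (5 s.f.)

4898.2 N


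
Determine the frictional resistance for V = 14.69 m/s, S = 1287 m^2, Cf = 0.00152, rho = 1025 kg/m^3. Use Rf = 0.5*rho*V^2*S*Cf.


Formula: Rf = 0.5 * rho * V^2 * S * Cf
Step 1 — V^2 = 14.69^2 = 215.7961
Step 2 — 0.5 * rho * V^2 = 0.5 * 1025 * 215.7961 = 110595.50125
Step 3 — Rf = 110595.50125 * 1287 * 0.00152 ≈ 216350 N (5 s.f.)

216350 N


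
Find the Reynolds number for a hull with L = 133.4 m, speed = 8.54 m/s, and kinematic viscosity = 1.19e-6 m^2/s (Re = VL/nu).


Formula: Re = V * L / nu
Step 1 — V * L = 8.54 * 133.4 = 1139.236 m^2/s
Step 2 — Re = 1139.236 / 1.19e-6 = 9.57e+08

9.57e+08


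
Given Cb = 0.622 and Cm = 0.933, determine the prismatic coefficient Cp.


Formula: Cp = Cb / Cm
Substituting: Cp = 0.622 / 0.933
Result: Cp ≈ 0.66667 (5 s.f.)

0.66667


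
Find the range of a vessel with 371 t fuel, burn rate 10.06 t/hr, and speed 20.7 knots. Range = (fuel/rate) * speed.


Formula: endurance = fuel / rate; range = endurance * speed
Step 1 — endurance = 371 / 10.06 = 36.8787 hours
Step 2 — range = 36.8787 * 20.7 ≈ 763.39 nautical miles (5 s.f.)

763.39 NM


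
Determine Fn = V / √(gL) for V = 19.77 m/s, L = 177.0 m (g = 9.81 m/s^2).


Formula: Fn = V / sqrt(g * L)
Step 1 — g * L = 9.81 * 177.0 = 1736.37
Step 2 — sqrt(g * L) = sqrt(1736.37) = 41.669773
Step 3 — Fn = 19.77 / 41.669773 ≈ 0.47444 (5 s.f.)

0.47444


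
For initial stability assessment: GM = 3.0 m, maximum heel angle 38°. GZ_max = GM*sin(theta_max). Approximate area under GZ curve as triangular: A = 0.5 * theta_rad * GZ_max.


Formula: GZ_max = GM * sin(theta); Area = 0.5 * theta_rad * GZ_max
Step 1 — GZ_max = 3.0 * sin(38°) = 3.0 * 0.615661 = 1.846983 m
Step 2 — theta_rad = 38 * pi/180 = 0.663225 rad
Step 3 — Area = 0.5 * 0.663225 * 1.846983 ≈ 0.61248 m·rad (5 s.f.)

0.61248 m·rad


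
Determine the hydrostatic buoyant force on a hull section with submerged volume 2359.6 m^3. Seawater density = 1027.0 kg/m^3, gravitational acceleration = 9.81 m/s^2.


Formula: Fb = rho * g * V
Substituting: Fb = 1027.0 * 9.81 * 2359.6
Intermediate: 1027.0 * 9.81 = 10074.87
Result: Fb = 10074.87 * 2359.6 ≈ 23773000 N (5 s.f.)

23773000 N


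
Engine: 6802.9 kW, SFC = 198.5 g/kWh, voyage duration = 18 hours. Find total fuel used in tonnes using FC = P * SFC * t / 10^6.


Formula: FC (tonnes) = P * SFC * t / 1,000,000
Step 1 — P * SFC * t = 6802.9 * 198.5 * 18 = 24306761.7 g
Step 2 — FC (tonnes) = 24306761.7 / 1,000,000 ≈ 24.307 tonnes (5 s.f.)

24.307 tonnes


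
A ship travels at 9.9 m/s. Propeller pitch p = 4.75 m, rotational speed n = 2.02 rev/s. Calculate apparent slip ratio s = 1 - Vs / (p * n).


Formula: s = 1 - Vs / (p * n)
Step 1 — p * n = 4.75 * 2.02 = 9.595
Step 2 — Vs / (p*n) = 9.9 / 9.595 = 1.031787 (6 d.p.)
Step 3 — s = 1 - 1.031787 = -0.031787

-0.031787


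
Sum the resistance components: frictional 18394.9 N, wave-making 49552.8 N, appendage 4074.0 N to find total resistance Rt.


Formula: Rt = Rf + Rw + Ra
Substituting: Rt = 18394.9 + 49552.8 + 4074.0
Result: Rt = 72021.7 N

72021.7 N


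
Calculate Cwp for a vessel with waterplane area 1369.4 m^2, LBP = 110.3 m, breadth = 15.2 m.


Formula: Cwp = Aw / (L * B)
Step 1 — L * B = 110.3 * 15.2 = 1676.56 m^2
Step 2 — Cwp = 1369.4 / 1676.56 ≈ 0.81679 (5 s.f.)

0.81679


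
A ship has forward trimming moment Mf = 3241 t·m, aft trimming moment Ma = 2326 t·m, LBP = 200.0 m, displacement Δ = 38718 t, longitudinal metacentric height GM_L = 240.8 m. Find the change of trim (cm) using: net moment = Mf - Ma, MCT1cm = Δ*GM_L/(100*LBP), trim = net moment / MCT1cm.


Formula: net trimming moment = Mf - Ma; MCT1cm = Δ*GM_L/(100*LBP); trim = net moment / MCT1cm
Step 1 — net trimming moment = 3241 - 2326 = 915 t·m
Step 2 — MCT1cm = 38718 * 240.8 / (100 * 200.0) = 466.1647 t·m/cm
Step 3 — trim = 915 / 466.1647 ≈ 1.9628 cm (5 s.f.)

1.9628 cm


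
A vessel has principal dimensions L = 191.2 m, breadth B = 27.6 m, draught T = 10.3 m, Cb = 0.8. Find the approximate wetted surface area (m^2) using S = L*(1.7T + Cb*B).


Formula: S = 1.7*L*T + V/T with V = Cb*L*B*T, i.e. S = L * (1.7*T + Cb*B)
Step 1 — 1.7*T = 1.7 * 10.3 = 17.51 m
Step 2 — Cb*B = 0.8 * 27.6 = 22.08 m
Step 3 — 1.7*T + Cb*B = 17.51 + 22.08 = 39.59 m
Step 4 — S = 191.2 * 39.59 ≈ 7569.6 m^2 (5 s.f.)

7569.6 m^2


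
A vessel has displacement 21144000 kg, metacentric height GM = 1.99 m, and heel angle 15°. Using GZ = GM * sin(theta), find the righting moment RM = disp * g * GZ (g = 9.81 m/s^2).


Formula: GZ = GM * sin(theta); RM = disp * g * GZ
Step 1 — GZ = 1.99 * sin(15°) = 1.99 * 0.258819 = 0.51505 m
Step 2 — RM = 21144000 * 9.81 * 0.51505 ≈ 106830000 N·m (5 s.f.)

106830000 N·m


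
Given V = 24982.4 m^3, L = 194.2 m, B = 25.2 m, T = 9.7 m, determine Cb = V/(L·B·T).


Formula: Cb = V / (L * B * T)
Step 1 — L * B * T = 194.2 * 25.2 * 9.7 = 47470.248 m^3
Step 2 — Cb = 24982.4 / 47470.248 ≈ 0.52627 (5 s.f.)

0.52627


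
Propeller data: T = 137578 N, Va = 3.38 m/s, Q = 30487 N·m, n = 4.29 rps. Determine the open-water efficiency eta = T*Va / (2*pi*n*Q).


Formula: eta = T * Va / (2 * pi * n * Q)
Step 1 — numerator = T * Va = 137578 * 3.38 = 465013.64
Step 2 — 2 * pi * n = 2 * pi * 4.29 = 26.954865
Step 3 — denominator = 26.954865 * 30487 = 821772.97
Step 4 — eta = 465013.64 / 821772.97 ≈ 0.56587 (5 s.f.)

0.56587


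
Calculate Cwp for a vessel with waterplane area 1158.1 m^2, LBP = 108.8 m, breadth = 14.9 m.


Formula: Cwp = Aw / (L * B)
Step 1 — L * B = 108.8 * 14.9 = 1621.12 m^2
Step 2 — Cwp = 1158.1 / 1621.12 ≈ 0.71438 (5 s.f.)

0.71438


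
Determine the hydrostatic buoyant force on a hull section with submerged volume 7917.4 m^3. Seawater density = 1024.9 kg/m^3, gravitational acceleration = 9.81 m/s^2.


Formula: Fb = rho * g * V
Substituting: Fb = 1024.9 * 9.81 * 7917.4
Intermediate: 1024.9 * 9.81 = 10054.269
Result: Fb = 10054.269 * 7917.4 ≈ 79604000 N (5 s.f.)

79604000 N


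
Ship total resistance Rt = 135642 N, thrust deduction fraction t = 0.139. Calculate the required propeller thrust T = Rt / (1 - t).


Formula: T = Rt / (1 - t)
Step 1 — (1 - t) = 1 - 0.139 = 0.861
Step 2 — T = 135642 / 0.861 ≈ 157540 N (5 s.f.)

157540 N


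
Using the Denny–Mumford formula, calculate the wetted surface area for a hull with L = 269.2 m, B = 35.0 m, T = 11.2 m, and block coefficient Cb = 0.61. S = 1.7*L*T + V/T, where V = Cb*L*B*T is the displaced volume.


Formula: S = 1.7*L*T + V/T with V = Cb*L*B*T, i.e. S = L * (1.7*T + Cb*B)
Step 1 — 1.7*T = 1.7 * 11.2 = 19.04 m
Step 2 — Cb*B = 0.61 * 35.0 = 21.35 m
Step 3 — 1.7*T + Cb*B = 19.04 + 21.35 = 40.39 m
Step 4 — S = 269.2 * 40.39 ≈ 10873 m^2 (5 s.f.)

10873 m^2


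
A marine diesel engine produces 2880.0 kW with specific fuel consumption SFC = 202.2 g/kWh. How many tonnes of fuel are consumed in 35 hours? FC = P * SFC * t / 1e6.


Formula: FC (tonnes) = P * SFC * t / 1,000,000
Step 1 — P * SFC * t = 2880.0 * 202.2 * 35 = 20381760.0 g
Step 2 — FC (tonnes) = 20381760.0 / 1,000,000 ≈ 20.382 tonnes (5 s.f.)

20.382 tonnes


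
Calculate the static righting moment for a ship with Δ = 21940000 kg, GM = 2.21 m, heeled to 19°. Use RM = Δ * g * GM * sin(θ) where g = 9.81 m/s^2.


Formula: GZ = GM * sin(theta); RM = disp * g * GZ
Step 1 — GZ = 2.21 * sin(19°) = 2.21 * 0.325568 = 0.719505 m
Step 2 — RM = 21940000 * 9.81 * 0.719505 ≈ 154860000 N·m (5 s.f.)

154860000 N·m


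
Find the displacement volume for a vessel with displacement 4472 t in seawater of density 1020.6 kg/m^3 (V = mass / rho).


Formula: V = mass / rho
Step 1 — convert tonnes to kg: 4472 t * 1000 = 4472000 kg
Step 2 — V = 4472000 / 1020.6 ≈ 4381.7 m^3 (5 s.f.)

4381.7 m^3


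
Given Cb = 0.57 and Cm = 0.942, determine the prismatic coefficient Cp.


Formula: Cp = Cb / Cm
Substituting: Cp = 0.57 / 0.942
Result: Cp ≈ 0.60510 (5 s.f.)

0.60510


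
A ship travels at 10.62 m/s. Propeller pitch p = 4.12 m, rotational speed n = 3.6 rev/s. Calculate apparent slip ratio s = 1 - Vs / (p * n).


Formula: s = 1 - Vs / (p * n)
Step 1 — p * n = 4.12 * 3.6 = 14.832
Step 2 — Vs / (p*n) = 10.62 / 14.832 = 0.716019 (6 d.p.)
Step 3 — s = 1 - 0.716019 = 0.283981

0.283981


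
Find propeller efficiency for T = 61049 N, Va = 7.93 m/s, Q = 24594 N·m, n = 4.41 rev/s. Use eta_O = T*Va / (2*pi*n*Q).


Formula: eta = T * Va / (2 * pi * n * Q)
Step 1 — numerator = T * Va = 61049 * 7.93 = 484118.57
Step 2 — 2 * pi * n = 2 * pi * 4.41 = 27.708847
Step 3 — denominator = 27.708847 * 24594 = 681471.38
Step 4 — eta = 484118.57 / 681471.38 ≈ 0.71040 (5 s.f.)

0.71040


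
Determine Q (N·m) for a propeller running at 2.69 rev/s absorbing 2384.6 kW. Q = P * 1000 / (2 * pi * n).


Formula: Q = P_W / (2 * pi * n)
Step 1 — P_W = 2384.6 kW * 1000 = 2384600.0 W
Step 2 — 2 * pi * n = 2 * pi * 2.69 = 16.901768
Step 3 — Q = 2384600.0 / 16.901768 ≈ 141090 N·m (5 s.f.)

141090 N·m


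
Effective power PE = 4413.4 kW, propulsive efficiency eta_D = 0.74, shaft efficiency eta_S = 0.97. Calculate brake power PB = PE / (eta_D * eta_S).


Formula: PB = PE / (eta_D * eta_S)
Step 1 — combined efficiency = eta_D * eta_S = 0.74 * 0.97 = 0.7178
Step 2 — PB = 4413.4 / 0.7178 ≈ 6148.5 kW (5 s.f.)

6148.5 kW


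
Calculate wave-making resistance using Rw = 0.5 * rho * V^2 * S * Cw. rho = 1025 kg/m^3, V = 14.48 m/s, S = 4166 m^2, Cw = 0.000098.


Formula: Rw = 0.5 * rho * V^2 * S * Cw
Step 1 — V^2 = 14.48^2 = 209.6704
Step 2 — 0.5 * rho * V^2 = 0.5 * 1025 * 209.6704 = 107456.08
Step 3 — Rw = 107456.08 * 4166 * 0.000098 ≈ 43871 N (5 s.f.)

43871 N


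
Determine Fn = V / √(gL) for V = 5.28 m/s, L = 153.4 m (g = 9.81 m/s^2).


Formula: Fn = V / sqrt(g * L)
Step 1 — g * L = 9.81 * 153.4 = 1504.854
Step 2 — sqrt(g * L) = sqrt(1504.854) = 38.792448
Step 3 — Fn = 5.28 / 38.792448 ≈ 0.13611 (5 s.f.)

0.13611


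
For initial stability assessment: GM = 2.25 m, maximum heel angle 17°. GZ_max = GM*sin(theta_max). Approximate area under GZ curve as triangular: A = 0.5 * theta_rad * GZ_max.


Formula: GZ_max = GM * sin(theta); Area = 0.5 * theta_rad * GZ_max
Step 1 — GZ_max = 2.25 * sin(17°) = 2.25 * 0.292372 = 0.657837 m
Step 2 — theta_rad = 17 * pi/180 = 0.296706 rad
Step 3 — Area = 0.5 * 0.296706 * 0.657837 ≈ 0.097592 m·rad (5 s.f.)

0.097592 m·rad


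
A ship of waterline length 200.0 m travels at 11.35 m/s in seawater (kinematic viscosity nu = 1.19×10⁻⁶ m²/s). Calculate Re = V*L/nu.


Formula: Re = V * L / nu
Step 1 — V * L = 11.35 * 200.0 = 2270.0 m^2/s
Step 2 — Re = 2270.0 / 1.19e-6 = 1.91e+09

1.91e+09


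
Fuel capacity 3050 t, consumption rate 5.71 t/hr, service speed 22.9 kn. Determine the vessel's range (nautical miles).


Formula: endurance = fuel / rate; range = endurance * speed
Step 1 — endurance = 3050 / 5.71 = 534.1506 hours
Step 2 — range = 534.1506 * 22.9 ≈ 12232 nautical miles (5 s.f.)

12232 NM


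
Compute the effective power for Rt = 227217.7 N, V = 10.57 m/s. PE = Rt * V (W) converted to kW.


Formula: PE = Rt * V / 1000 (kW)
Step 1 — PE (W) = 227217.7 * 10.57 = 2401691.089 W
Step 2 — PE (kW) = 2401691.089 / 1000 ≈ 2401.7 kW (5 s.f.)

2401.7 kW


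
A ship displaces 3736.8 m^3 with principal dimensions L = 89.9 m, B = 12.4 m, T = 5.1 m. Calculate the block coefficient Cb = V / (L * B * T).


Formula: Cb = V / (L * B * T)
Step 1 — L * B * T = 89.9 * 12.4 * 5.1 = 5685.276 m^3
Step 2 — Cb = 3736.8 / 5685.276 ≈ 0.65728 (5 s.f.)

0.65728


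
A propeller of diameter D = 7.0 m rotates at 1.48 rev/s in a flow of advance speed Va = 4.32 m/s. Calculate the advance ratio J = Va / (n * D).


Formula: J = Va / (n * D)
Step 1 — n * D = 1.48 * 7.0 = 10.36
Step 2 — J = 4.32 / 10.36 ≈ 0.41699 (5 s.f.)

0.41699


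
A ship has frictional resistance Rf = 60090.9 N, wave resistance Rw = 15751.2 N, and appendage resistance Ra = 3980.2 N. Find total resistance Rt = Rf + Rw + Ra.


Formula: Rt = Rf + Rw + Ra
Substituting: Rt = 60090.9 + 15751.2 + 3980.2
Result: Rt = 79822.3 N

79822.3 N


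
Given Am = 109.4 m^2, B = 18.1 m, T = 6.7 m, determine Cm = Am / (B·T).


Formula: Cm = Am / (B * T)
Step 1 — B * T = 18.1 * 6.7 = 121.27 m^2
Step 2 — Cm = 109.4 / 121.27 ≈ 0.90212 (5 s.f.)

0.90212


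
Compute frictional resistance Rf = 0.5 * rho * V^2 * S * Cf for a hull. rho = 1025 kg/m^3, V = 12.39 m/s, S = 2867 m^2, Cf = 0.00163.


Formula: Rf = 0.5 * rho * V^2 * S * Cf
Step 1 — V^2 = 12.39^2 = 153.5121
Step 2 — 0.5 * rho * V^2 = 0.5 * 1025 * 153.5121 = 78674.95125
Step 3 — Rf = 78674.95125 * 2867 * 0.00163 ≈ 367660 N (5 s.f.)

367660 N


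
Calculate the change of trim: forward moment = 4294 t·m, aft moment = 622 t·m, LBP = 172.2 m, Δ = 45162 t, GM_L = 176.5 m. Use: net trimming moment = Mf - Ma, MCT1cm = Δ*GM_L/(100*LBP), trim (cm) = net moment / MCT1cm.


Formula: net trimming moment = Mf - Ma; MCT1cm = Δ*GM_L/(100*LBP); trim = net moment / MCT1cm
Step 1 — net trimming moment = 4294 - 622 = 3672 t·m
Step 2 — MCT1cm = 45162 * 176.5 / (100 * 172.2) = 462.8974 t·m/cm
Step 3 — trim = 3672 / 462.8974 ≈ 7.9326 cm (5 s.f.)

7.9326 cm


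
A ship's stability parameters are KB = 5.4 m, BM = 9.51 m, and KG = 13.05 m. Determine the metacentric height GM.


Formula: GM = KB + BM - KG
Step 1 — KM = KB + BM = 5.4 + 9.51 = 14.91 m
Step 2 — GM = KM - KG = 14.91 - 13.05 = 1.86 m

1.86 m


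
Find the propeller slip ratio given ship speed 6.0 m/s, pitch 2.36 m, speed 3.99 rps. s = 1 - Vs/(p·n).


Formula: s = 1 - Vs / (p * n)
Step 1 — p * n = 2.36 * 3.99 = 9.4164
Step 2 — Vs / (p*n) = 6.0 / 9.4164 = 0.637186 (6 d.p.)
Step 3 — s = 1 - 0.637186 = 0.362814

0.362814


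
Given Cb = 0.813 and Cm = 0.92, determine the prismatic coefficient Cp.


Formula: Cp = Cb / Cm
Substituting: Cp = 0.813 / 0.92
Result: Cp ≈ 0.88370 (5 s.f.)

0.88370


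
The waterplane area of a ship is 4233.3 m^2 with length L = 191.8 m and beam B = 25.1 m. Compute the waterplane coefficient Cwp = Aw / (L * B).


Formula: Cwp = Aw / (L * B)
Step 1 — L * B = 191.8 * 25.1 = 4814.18 m^2
Step 2 — Cwp = 4233.3 / 4814.18 ≈ 0.87934 (5 s.f.)

0.87934


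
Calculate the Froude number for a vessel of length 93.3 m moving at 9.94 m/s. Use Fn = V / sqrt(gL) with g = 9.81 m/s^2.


Formula: Fn = V / sqrt(g * L)
Step 1 — g * L = 9.81 * 93.3 = 915.273
Step 2 — sqrt(g * L) = sqrt(915.273) = 30.253479
Step 3 — Fn = 9.94 / 30.253479 ≈ 0.32856 (5 s.f.)

0.32856


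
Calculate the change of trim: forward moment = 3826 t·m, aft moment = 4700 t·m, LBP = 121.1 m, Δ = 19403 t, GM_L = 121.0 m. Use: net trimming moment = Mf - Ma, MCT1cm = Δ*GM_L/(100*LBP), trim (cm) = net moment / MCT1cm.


Formula: net trimming moment = Mf - Ma; MCT1cm = Δ*GM_L/(100*LBP); trim = net moment / MCT1cm
Step 1 — net trimming moment = 3826 - 4700 = -874 t·m
Step 2 — MCT1cm = 19403 * 121.0 / (100 * 121.1) = 193.8698 t·m/cm
Step 3 — trim = -874 / 193.8698 ≈ -4.5082 cm (5 s.f.)

-4.5082 cm


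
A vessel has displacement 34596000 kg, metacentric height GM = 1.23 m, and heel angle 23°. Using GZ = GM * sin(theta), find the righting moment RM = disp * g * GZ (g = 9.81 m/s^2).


Formula: GZ = GM * sin(theta); RM = disp * g * GZ
Step 1 — GZ = 1.23 * sin(23°) = 1.23 * 0.390731 = 0.480599 m
Step 2 — RM = 34596000 * 9.81 * 0.480599 ≈ 163110000 N·m (5 s.f.)

163110000 N·m


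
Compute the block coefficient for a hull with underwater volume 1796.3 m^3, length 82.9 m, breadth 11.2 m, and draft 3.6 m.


Formula: Cb = V / (L * B * T)
Step 1 — L * B * T = 82.9 * 11.2 * 3.6 = 3342.528 m^3
Step 2 — Cb = 1796.3 / 3342.528 ≈ 0.53741 (5 s.f.)

0.53741


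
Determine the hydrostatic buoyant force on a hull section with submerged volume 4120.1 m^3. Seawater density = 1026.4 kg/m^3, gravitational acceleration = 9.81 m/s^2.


Formula: Fb = rho * g * V
Substituting: Fb = 1026.4 * 9.81 * 4120.1
Intermediate: 1026.4 * 9.81 = 10068.984
Result: Fb = 10068.984 * 4120.1 ≈ 41485000 N (5 s.f.)

41485000 N


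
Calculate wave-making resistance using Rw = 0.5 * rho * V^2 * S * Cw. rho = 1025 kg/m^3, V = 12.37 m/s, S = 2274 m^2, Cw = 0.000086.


Formula: Rw = 0.5 * rho * V^2 * S * Cw
Step 1 — V^2 = 12.37^2 = 153.0169
Step 2 — 0.5 * rho * V^2 = 0.5 * 1025 * 153.0169 = 78421.16125
Step 3 — Rw = 78421.16125 * 2274 * 0.000086 ≈ 15336 N (5 s.f.)

15336 N


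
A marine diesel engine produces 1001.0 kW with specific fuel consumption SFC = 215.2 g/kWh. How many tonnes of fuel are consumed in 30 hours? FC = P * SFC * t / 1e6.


Formula: FC (tonnes) = P * SFC * t / 1,000,000
Step 1 — P * SFC * t = 1001.0 * 215.2 * 30 = 6462456.0 g
Step 2 — FC (tonnes) = 6462456.0 / 1,000,000 ≈ 6.4625 tonnes (5 s.f.)

6.4625 tonnes


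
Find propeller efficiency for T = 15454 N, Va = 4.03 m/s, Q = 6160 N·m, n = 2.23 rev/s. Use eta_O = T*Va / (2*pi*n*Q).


Formula: eta = T * Va / (2 * pi * n * Q)
Step 1 — numerator = T * Va = 15454 * 4.03 = 62279.62
Step 2 — 2 * pi * n = 2 * pi * 2.23 = 14.011503
Step 3 — denominator = 14.011503 * 6160 = 86310.86
Step 4 — eta = 62279.62 / 86310.86 ≈ 0.72157 (5 s.f.)

0.72157


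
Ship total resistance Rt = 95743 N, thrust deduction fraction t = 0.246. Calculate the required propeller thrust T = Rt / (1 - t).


Formula: T = Rt / (1 - t)
Step 1 — (1 - t) = 1 - 0.246 = 0.754
Step 2 — T = 95743 / 0.754 ≈ 126980 N (5 s.f.)

126980 N


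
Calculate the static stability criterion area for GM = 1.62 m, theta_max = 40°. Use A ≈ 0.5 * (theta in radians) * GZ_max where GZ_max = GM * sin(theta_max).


Formula: GZ_max = GM * sin(theta); Area = 0.5 * theta_rad * GZ_max
Step 1 — GZ_max = 1.62 * sin(40°) = 1.62 * 0.642788 = 1.041317 m
Step 2 — theta_rad = 40 * pi/180 = 0.698132 rad
Step 3 — Area = 0.5 * 0.698132 * 1.041317 ≈ 0.36349 m·rad (5 s.f.)

0.36349 m·rad


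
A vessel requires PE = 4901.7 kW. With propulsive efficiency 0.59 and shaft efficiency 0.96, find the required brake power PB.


Formula: PB = PE / (eta_D * eta_S)
Step 1 — combined efficiency = eta_D * eta_S = 0.59 * 0.96 = 0.5664
Step 2 — PB = 4901.7 / 0.5664 ≈ 8654.1 kW (5 s.f.)

8654.1 kW


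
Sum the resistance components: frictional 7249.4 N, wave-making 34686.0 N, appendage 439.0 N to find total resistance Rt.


Formula: Rt = Rf + Rw + Ra
Substituting: Rt = 7249.4 + 34686.0 + 439.0
Result: Rt = 42374.4 N

42374.4 N


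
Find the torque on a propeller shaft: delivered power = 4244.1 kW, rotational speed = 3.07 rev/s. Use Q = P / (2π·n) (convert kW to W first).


Formula: Q = P_W / (2 * pi * n)
Step 1 — P_W = 4244.1 kW * 1000 = 4244100.0 W
Step 2 — 2 * pi * n = 2 * pi * 3.07 = 19.289379
Step 3 — Q = 4244100.0 / 19.289379 ≈ 220020 N·m (5 s.f.)

220020 N·m


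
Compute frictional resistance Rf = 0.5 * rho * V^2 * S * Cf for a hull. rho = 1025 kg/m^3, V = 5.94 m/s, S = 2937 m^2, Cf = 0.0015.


Formula: Rf = 0.5 * rho * V^2 * S * Cf
Step 1 — V^2 = 5.94^2 = 35.2836
Step 2 — 0.5 * rho * V^2 = 0.5 * 1025 * 35.2836 = 18082.845
Step 3 — Rf = 18082.845 * 2937 * 0.0015 ≈ 79664 N (5 s.f.)

79664 N


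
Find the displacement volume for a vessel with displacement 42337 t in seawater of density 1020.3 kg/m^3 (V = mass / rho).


Formula: V = mass / rho
Step 1 — convert tonnes to kg: 42337 t * 1000 = 42337000 kg
Step 2 — V = 42337000 / 1020.3 ≈ 41495 m^3 (5 s.f.)

41495 m^3


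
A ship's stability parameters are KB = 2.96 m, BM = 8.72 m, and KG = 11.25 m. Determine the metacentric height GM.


Formula: GM = KB + BM - KG
Step 1 — KM = KB + BM = 2.96 + 8.72 = 11.68 m
Step 2 — GM = KM - KG = 11.68 - 11.25 = 0.43 m

0.43 m


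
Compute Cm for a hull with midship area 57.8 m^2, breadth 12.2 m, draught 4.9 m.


Formula: Cm = Am / (B * T)
Step 1 — B * T = 12.2 * 4.9 = 59.78 m^2
Step 2 — Cm = 57.8 / 59.78 ≈ 0.96688 (5 s.f.)

0.96688


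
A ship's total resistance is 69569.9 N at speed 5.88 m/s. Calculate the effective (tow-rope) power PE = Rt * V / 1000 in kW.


Formula: PE = Rt * V / 1000 (kW)
Step 1 — PE (W) = 69569.9 * 5.88 = 409071.012 W
Step 2 — PE (kW) = 409071.012 / 1000 ≈ 409.07 kW (5 s.f.)

409.07 kW


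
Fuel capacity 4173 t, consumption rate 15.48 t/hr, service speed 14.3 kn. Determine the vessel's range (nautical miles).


Formula: endurance = fuel / rate; range = endurance * speed
Step 1 — endurance = 4173 / 15.48 = 269.5736 hours
Step 2 — range = 269.5736 * 14.3 ≈ 3854.9 nautical miles (5 s.f.)

3854.9 NM


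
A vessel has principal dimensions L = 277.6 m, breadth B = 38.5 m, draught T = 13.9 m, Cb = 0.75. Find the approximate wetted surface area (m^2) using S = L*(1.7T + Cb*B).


Formula: S = 1.7*L*T + V/T with V = Cb*L*B*T, i.e. S = L * (1.7*T + Cb*B)
Step 1 — 1.7*T = 1.7 * 13.9 = 23.63 m
Step 2 — Cb*B = 0.75 * 38.5 = 28.875 m
Step 3 — 1.7*T + Cb*B = 23.63 + 28.875 = 52.505 m
Step 4 — S = 277.6 * 52.505 ≈ 14575 m^2 (5 s.f.)

14575 m^2


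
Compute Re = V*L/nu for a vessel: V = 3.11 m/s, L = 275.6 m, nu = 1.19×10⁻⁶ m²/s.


Formula: Re = V * L / nu
Step 1 — V * L = 3.11 * 275.6 = 857.116 m^2/s
Step 2 — Re = 857.116 / 1.19e-6 = 7.20e+08

7.20e+08


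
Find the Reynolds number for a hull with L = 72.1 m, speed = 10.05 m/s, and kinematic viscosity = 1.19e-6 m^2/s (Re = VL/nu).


Formula: Re = V * L / nu
Step 1 — V * L = 10.05 * 72.1 = 724.605 m^2/s
Step 2 — Re = 724.605 / 1.19e-6 = 6.09e+08

6.09e+08


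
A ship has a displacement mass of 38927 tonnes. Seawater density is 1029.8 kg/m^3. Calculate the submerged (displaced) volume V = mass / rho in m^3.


Formula: V = mass / rho
Step 1 — convert tonnes to kg: 38927 t * 1000 = 38927000 kg
Step 2 — V = 38927000 / 1029.8 ≈ 37801 m^3 (5 s.f.)

37801 m^3


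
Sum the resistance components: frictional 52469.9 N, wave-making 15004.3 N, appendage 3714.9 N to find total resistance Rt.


Formula: Rt = Rf + Rw + Ra
Substituting: Rt = 52469.9 + 15004.3 + 3714.9
Result: Rt = 71189.1 N

71189.1 N


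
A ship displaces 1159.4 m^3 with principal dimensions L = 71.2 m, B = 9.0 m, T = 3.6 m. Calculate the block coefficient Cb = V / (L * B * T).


Formula: Cb = V / (L * B * T)
Step 1 — L * B * T = 71.2 * 9.0 * 3.6 = 2306.88 m^3
Step 2 — Cb = 1159.4 / 2306.88 ≈ 0.50258 (5 s.f.)

0.50258


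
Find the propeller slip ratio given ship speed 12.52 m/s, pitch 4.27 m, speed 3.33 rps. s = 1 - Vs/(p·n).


Formula: s = 1 - Vs / (p * n)
Step 1 — p * n = 4.27 * 3.33 = 14.2191
Step 2 — Vs / (p*n) = 12.52 / 14.2191 = 0.880506 (6 d.p.)
Step 3 — s = 1 - 0.880506 = 0.119494

0.119494


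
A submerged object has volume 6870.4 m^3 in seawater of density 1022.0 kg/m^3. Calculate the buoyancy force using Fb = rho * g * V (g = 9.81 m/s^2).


Formula: Fb = rho * g * V
Substituting: Fb = 1022.0 * 9.81 * 6870.4
Intermediate: 1022.0 * 9.81 = 10025.82
Result: Fb = 10025.82 * 6870.4 ≈ 68881000 N (5 s.f.)

68881000 N
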